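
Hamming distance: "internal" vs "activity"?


Comparing character by character (same length = 8):
  Pos 0: 'i' vs 'a' !=
  Pos 1: 'n' vs 'c' !=
  Pos 2: 't' vs 't' =
  Pos 3: 'e' vs 'i' !=
  Pos 4: 'r' vs 'v' !=
  Pos 5: 'n' vs 'i' !=
  Pos 6: 'a' vs 't' !=
  Pos 7: 'l' vs 'y' !=
Hamming distance = 7


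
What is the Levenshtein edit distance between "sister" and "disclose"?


Word 1: "sister" (length 6)
Word 2: "disclose" (length 8)
One optimal edit sequence (insert/delete/substitute each cost 1):
  1. substitute 's' -> 'd'  (+1)
  2. keep 'i'
  3. keep 's'
  4. insert 'c'  (+1)
  5. insert 'l'  (+1)
  6. substitute 't' -> 'o'  (+1)
  7. substitute 'e' -> 's'  (+1)
  8. substitute 'r' -> 'e'  (+1)
Total edit operations: 6
Edit distance = 6


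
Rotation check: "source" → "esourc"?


Word: "source", Candidate: "esourc"
Method: check if candidate is substring of word+word
"sourcesource" contains "esourc"? Yes
Is rotation = Yes


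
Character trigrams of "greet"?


Word: "greet" (length 5)
Number of trigrams = 5 - 3 + 1 = 3
  Position 0: "gre"
  Position 1: "ree"
  Position 2: "eet"
Trigrams = "gre", "ree", "eet"


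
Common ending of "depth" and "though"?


Word 1: "depth"
Word 2: "though"
Comparing from end:
  Pos -1: 'h' == 'h'
  Pos -2: 't' != 'g' (stop)
LCS = "h" (length 1)


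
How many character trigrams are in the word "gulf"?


Word: "gulf" (length 4)
Number of 3-grams = length - 3 + 1 = 4 - 3 + 1
= 2


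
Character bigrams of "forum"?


Word: "forum" (length 5)
Number of bigrams = 5 - 2 + 1 = 4
  Position 0: "fo"
  Position 1: "or"
  Position 2: "ru"
  Position 3: "um"
Bigrams = "fo", "or", "ru", "um"


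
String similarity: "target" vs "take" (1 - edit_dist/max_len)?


Word 1: "target" (length 6)
Word 2: "take" (length 4)
One optimal edit sequence:
  1. keep 't'
  2. keep 'a'
  3. delete 'r'  (+1)
  4. substitute 'g' -> 'k'  (+1)
  5. keep 'e'
  6. delete 't'  (+1)
Edit distance = 3
Max length = max(6, 4) = 6
Similarity = 1 - 3/6
= 0.5000


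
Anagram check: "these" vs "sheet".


Word 1: "these" → sorted: eehst
Word 2: "sheet" → sorted: eehst
Same letters? eehst == eehst
Anagram = Yes


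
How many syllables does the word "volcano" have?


Word: "volcano"
Syllable breakdown: vol | ca | no
Counting: 3 parts
= 3 syllables


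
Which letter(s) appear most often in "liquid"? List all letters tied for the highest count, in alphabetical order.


Word: "liquid"
Letter counts:
  'd': 1
  'i': 2
  'l': 1
  'q': 1
  'u': 1
Maximum count = 2
Most frequent = 'i' (2 times each)


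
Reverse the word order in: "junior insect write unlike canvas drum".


Original: "junior insect write unlike canvas drum"
Words (1..n): junior | insect | write | unlike | canvas | drum
Reversed (n..1): drum | canvas | unlike | write | insect | junior
Result = "drum canvas unlike write insect junior"


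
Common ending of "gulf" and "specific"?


Word 1: "gulf"
Word 2: "specific"
Comparing from end:
  Pos -1: 'f' != 'c' (stop)
LCS = "" (length 0)


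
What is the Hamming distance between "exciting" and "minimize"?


Comparing character by character (same length = 8):
  Pos 0: 'e' vs 'm' !=
  Pos 1: 'x' vs 'i' !=
  Pos 2: 'c' vs 'n' !=
  Pos 3: 'i' vs 'i' =
  Pos 4: 't' vs 'm' !=
  Pos 5: 'i' vs 'i' =
  Pos 6: 'n' vs 'z' !=
  Pos 7: 'g' vs 'e' !=
Hamming distance = 6


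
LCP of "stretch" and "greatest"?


Word 1: "stretch"
Word 2: "greatest"
Comparing from start:
  Pos 0: 's' != 'g' (stop)
LCP = "" (length 0)


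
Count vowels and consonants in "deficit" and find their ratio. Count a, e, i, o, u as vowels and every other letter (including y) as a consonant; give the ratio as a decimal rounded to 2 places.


Word: "deficit"
Vowels (a,e,i,o,u): 3
Consonants: 4
Ratio = 3/4
= 0.75


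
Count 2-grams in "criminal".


Word: "criminal" (length 8)
Number of 2-grams = length - 2 + 1 = 8 - 2 + 1
= 7


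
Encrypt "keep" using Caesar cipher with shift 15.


Word: "keep"
Shift: 15
Each letter → (letter + shift) mod 26:
  'k' (10) + 15 = 25 → 'z'
  'e' (4) + 15 = 19 → 't'
  'e' (4) + 15 = 19 → 't'
  'p' (15) + 15 = 4 → 'e'
Result = "ztte"


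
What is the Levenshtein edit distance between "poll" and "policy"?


Word 1: "poll" (length 4)
Word 2: "policy" (length 6)
One optimal edit sequence (insert/delete/substitute each cost 1):
  1. keep 'p'
  2. keep 'o'
  3. keep 'l'
  4. insert 'i'  (+1)
  5. insert 'c'  (+1)
  6. substitute 'l' -> 'y'  (+1)
Total edit operations: 3
Edit distance = 3


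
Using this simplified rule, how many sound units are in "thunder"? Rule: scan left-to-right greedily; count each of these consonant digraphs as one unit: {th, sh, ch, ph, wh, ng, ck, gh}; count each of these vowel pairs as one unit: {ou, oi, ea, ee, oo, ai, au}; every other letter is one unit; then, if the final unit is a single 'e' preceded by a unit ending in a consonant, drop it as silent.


Word: "thunder" (7 letters)
Left-to-right scan:
  [1] 'th' (digraph)
  [2] 'u' (letter)
  [3] 'n' (letter)
  [4] 'd' (letter)
  [5] 'e' (letter)
  [6] 'r' (letter)
Units from scan: 6
Sound units = 6 units


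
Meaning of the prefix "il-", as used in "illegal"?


Prefix: il-
Example: illegal (il- + legal)
Meaning = not


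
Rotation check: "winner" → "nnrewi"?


Word: "winner", Candidate: "nnrewi"
Method: check if candidate is substring of word+word
"winnerwinner" contains "nnrewi"? No
Is rotation = No


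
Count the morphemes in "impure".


Word: "impure"
Morphemes: im- + pure
Each morpheme carries meaning
= 2 morphemes


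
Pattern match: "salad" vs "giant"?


Pattern of "salad": [0, 1, 2, 1, 3]
Pattern of "giant": [0, 1, 2, 3, 4]
Patterns do not match
Same pattern = No


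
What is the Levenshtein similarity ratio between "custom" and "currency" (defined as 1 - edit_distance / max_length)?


Word 1: "custom" (length 6)
Word 2: "currency" (length 8)
One optimal edit sequence:
  1. keep 'c'
  2. keep 'u'
  3. insert 'r'  (+1)
  4. insert 'r'  (+1)
  5. substitute 's' -> 'e'  (+1)
  6. substitute 't' -> 'n'  (+1)
  7. substitute 'o' -> 'c'  (+1)
  8. substitute 'm' -> 'y'  (+1)
Edit distance = 6
Max length = max(6, 8) = 8
Similarity = 1 - 6/8
= 0.2500


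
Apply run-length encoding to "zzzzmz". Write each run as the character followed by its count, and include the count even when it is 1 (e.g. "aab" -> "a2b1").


String: "zzzzmz"
Scanning for consecutive runs:
  'z' x 4
  'm' x 1
  'z' x 1
RLE = "z4m1z1"


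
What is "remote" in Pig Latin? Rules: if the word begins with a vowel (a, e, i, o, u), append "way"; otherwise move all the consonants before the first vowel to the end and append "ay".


Word: "remote"
Starts with consonant(s) → move to end, add 'ay'
Consonant cluster: "r"
Pig Latin = "emoteray"


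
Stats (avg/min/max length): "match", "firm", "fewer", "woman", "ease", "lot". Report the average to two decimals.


Lengths: "match"=5, "firm"=4, "fewer"=5, "woman"=5, "ease"=4, "lot"=3
Sum = 26, Count = 6
Average = 26/6 = 4.33
= avg=4.33, min=3, max=5


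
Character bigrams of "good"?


Word: "good" (length 4)
Number of bigrams = 4 - 2 + 1 = 3
  Position 0: "go"
  Position 1: "oo"
  Position 2: "od"
Bigrams = "go", "oo", "od"


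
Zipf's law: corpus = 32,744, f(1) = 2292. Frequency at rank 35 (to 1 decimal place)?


Zipf's law: f(r) = f(1) / r
f(1) = 2292
f(35) = 2292 / 35
= 65.5 occurrences


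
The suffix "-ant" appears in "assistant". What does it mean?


Suffix: -ant
Example: assistant = assist + -ant
Meaning = one who / that which


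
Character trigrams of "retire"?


Word: "retire" (length 6)
Number of trigrams = 6 - 3 + 1 = 4
  Position 0: "ret"
  Position 1: "eti"
  Position 2: "tir"
  Position 3: "ire"
Trigrams = "ret", "eti", "tir", "ire"


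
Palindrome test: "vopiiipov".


Word: "vopiiipov"
Reversed: "vopiiipov"
Forward == Backward? vopiiipov == vopiiipov
Palindrome = Yes


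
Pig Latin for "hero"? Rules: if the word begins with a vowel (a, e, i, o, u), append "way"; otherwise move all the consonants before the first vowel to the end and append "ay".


Word: "hero"
Starts with consonant(s) → move to end, add 'ay'
Consonant cluster: "h"
Pig Latin = "erohay"


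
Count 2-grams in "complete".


Word: "complete" (length 8)
Number of 2-grams = length - 2 + 1 = 8 - 2 + 1
= 7


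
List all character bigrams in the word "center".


Word: "center" (length 6)
Number of bigrams = 6 - 2 + 1 = 5
  Position 0: "ce"
  Position 1: "en"
  Position 2: "nt"
  Position 3: "te"
  Position 4: "er"
Bigrams = "ce", "en", "nt", "te", "er"


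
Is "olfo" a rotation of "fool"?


Word: "fool", Candidate: "olfo"
Method: check if candidate is substring of word+word
"foolfool" contains "olfo"? Yes
Is rotation = Yes


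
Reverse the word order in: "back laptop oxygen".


Original: "back laptop oxygen"
Words (1..n): back | laptop | oxygen
Reversed (n..1): oxygen | laptop | back
Result = "oxygen laptop back"


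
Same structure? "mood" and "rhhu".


Pattern of "mood": [0, 1, 1, 2]
Pattern of "rhhu": [0, 1, 1, 2]
Patterns match
Same pattern = Yes


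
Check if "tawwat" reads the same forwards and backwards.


Word: "tawwat"
Reversed: "tawwat"
Forward == Backward? tawwat == tawwat
Palindrome = Yes


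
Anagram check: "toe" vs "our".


Word 1: "toe" → sorted: eot
Word 2: "our" → sorted: oru
Same letters? eot != oru
Anagram = No


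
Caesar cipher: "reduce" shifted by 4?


Word: "reduce"
Shift: 4
Each letter → (letter + shift) mod 26:
  'r' (17) + 4 = 21 → 'v'
  'e' (4) + 4 = 8 → 'i'
  'd' (3) + 4 = 7 → 'h'
  'u' (20) + 4 = 24 → 'y'
  'c' (2) + 4 = 6 → 'g'
  'e' (4) + 4 = 8 → 'i'
Result = "vihygi"


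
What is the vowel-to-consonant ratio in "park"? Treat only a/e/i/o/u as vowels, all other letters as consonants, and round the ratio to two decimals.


Word: "park"
Vowels (a,e,i,o,u): 1
Consonants: 3
Ratio = 1/3
= 0.33


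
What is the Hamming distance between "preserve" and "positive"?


Comparing character by character (same length = 8):
  Pos 0: 'p' vs 'p' =
  Pos 1: 'r' vs 'o' !=
  Pos 2: 'e' vs 's' !=
  Pos 3: 's' vs 'i' !=
  Pos 4: 'e' vs 't' !=
  Pos 5: 'r' vs 'i' !=
  Pos 6: 'v' vs 'v' =
  Pos 7: 'e' vs 'e' =
Hamming distance = 5


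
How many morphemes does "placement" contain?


Word: "placement"
Morphemes: place + -ment
Each morpheme carries meaning
= 2 morphemes


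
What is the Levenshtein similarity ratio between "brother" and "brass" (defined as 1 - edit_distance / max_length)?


Word 1: "brother" (length 7)
Word 2: "brass" (length 5)
One optimal edit sequence:
  1. keep 'b'
  2. keep 'r'
  3. delete 'o'  (+1)
  4. delete 't'  (+1)
  5. substitute 'h' -> 'a'  (+1)
  6. substitute 'e' -> 's'  (+1)
  7. substitute 'r' -> 's'  (+1)
Edit distance = 5
Max length = max(7, 5) = 7
Similarity = 1 - 5/7
= 0.2857


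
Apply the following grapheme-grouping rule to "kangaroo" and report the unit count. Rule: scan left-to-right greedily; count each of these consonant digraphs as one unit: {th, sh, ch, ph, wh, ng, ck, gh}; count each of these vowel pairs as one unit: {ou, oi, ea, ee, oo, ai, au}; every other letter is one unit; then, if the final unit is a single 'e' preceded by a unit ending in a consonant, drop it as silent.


Word: "kangaroo" (8 letters)
Left-to-right scan:
  [1] 'k' (letter)
  [2] 'a' (letter)
  [3] 'ng' (digraph)
  [4] 'a' (letter)
  [5] 'r' (letter)
  [6] 'oo' (vowel-pair)
Units from scan: 6
Sound units = 6 units


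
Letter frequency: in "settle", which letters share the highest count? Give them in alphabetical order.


Word: "settle"
Letter counts:
  'e': 2
  'l': 1
  's': 1
  't': 2
Maximum count = 2
Most frequent = 'e', 't' (2 times each)


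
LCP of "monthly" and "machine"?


Word 1: "monthly"
Word 2: "machine"
Comparing from start:
  Pos 0: 'm' == 'm'
  Pos 1: 'o' != 'a' (stop)
LCP = "m" (length 1)


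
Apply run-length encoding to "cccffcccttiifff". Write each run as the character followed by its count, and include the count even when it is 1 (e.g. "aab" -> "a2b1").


String: "cccffcccttiifff"
Scanning for consecutive runs:
  'c' x 3
  'f' x 2
  'c' x 3
  't' x 2
  'i' x 2
  'f' x 3
RLE = "c3f2c3t2i2f3"


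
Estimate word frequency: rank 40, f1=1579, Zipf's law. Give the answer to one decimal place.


Zipf's law: f(r) = f(1) / r
f(1) = 1579
f(40) = 1579 / 40
= 39.5 occurrences


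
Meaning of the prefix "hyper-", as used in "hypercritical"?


Prefix: hyper-
Example: hypercritical = hyper- + critical
Meaning = over / excessive


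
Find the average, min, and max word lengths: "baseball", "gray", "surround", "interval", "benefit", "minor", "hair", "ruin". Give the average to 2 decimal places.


Lengths: "baseball"=8, "gray"=4, "surround"=8, "interval"=8, "benefit"=7, "minor"=5, "hair"=4, "ruin"=4
Sum = 48, Count = 8
Average = 48/8 = 6.00
= avg=6.00, min=4, max=8


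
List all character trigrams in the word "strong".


Word: "strong" (length 6)
Number of trigrams = 6 - 3 + 1 = 4
  Position 0: "str"
  Position 1: "tro"
  Position 2: "ron"
  Position 3: "ong"
Trigrams = "str", "tro", "ron", "ong"


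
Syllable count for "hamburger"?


Word: "hamburger"
Syllable breakdown: ham-bur-ger
Counting: 3 parts
= 3 syllables


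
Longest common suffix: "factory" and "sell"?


Word 1: "factory"
Word 2: "sell"
Comparing from end:
  Pos -1: 'y' != 'l' (stop)
LCS = "" (length 0)


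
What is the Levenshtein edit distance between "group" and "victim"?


Word 1: "group" (length 5)
Word 2: "victim" (length 6)
One optimal edit sequence (insert/delete/substitute each cost 1):
  1. insert 'v'  (+1)
  2. substitute 'g' -> 'i'  (+1)
  3. substitute 'r' -> 'c'  (+1)
  4. substitute 'o' -> 't'  (+1)
  5. substitute 'u' -> 'i'  (+1)
  6. substitute 'p' -> 'm'  (+1)
Total edit operations: 6
Edit distance = 6


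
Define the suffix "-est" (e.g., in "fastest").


Suffix: -est
As in: fastest -> fast + -est
Meaning = most


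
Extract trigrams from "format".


Word: "format" (length 6)
Number of trigrams = 6 - 3 + 1 = 4
  Position 0: "for"
  Position 1: "orm"
  Position 2: "rma"
  Position 3: "mat"
Trigrams = "for", "orm", "rma", "mat"


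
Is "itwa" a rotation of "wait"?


Word: "wait", Candidate: "itwa"
Method: check if candidate is substring of word+word
"waitwait" contains "itwa"? Yes
Is rotation = Yes


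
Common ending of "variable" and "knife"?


Word 1: "variable"
Word 2: "knife"
Comparing from end:
  Pos -1: 'e' == 'e'
  Pos -2: 'l' != 'f' (stop)
LCS = "e" (length 1)


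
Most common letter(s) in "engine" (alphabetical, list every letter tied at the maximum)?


Word: "engine"
Letter counts:
  'e': 2
  'g': 1
  'i': 1
  'n': 2
Maximum count = 2
Most frequent = 'e', 'n' (2 times each)


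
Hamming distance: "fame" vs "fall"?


Comparing character by character (same length = 4):
  Pos 0: 'f' vs 'f' =
  Pos 1: 'a' vs 'a' =
  Pos 2: 'm' vs 'l' !=
  Pos 3: 'e' vs 'l' !=
Hamming distance = 2


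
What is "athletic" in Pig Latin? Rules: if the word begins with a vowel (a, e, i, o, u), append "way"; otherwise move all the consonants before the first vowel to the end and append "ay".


Word: "athletic"
Starts with vowel → add 'way'
Pig Latin = "athleticway"


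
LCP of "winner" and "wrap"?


Word 1: "winner"
Word 2: "wrap"
Comparing from start:
  Pos 0: 'w' == 'w'
  Pos 1: 'i' != 'r' (stop)
LCP = "w" (length 1)


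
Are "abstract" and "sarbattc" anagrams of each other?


Word 1: "abstract" → sorted: aabcrstt
Word 2: "sarbattc" → sorted: aabcrstt
Same letters? aabcrstt == aabcrstt
Anagram = Yes


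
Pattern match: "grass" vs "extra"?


Pattern of "grass": [0, 1, 2, 3, 3]
Pattern of "extra": [0, 1, 2, 3, 4]
Patterns do not match
Same pattern = No


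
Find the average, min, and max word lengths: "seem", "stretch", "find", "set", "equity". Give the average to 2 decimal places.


Lengths: "seem"=4, "stretch"=7, "find"=4, "set"=3, "equity"=6
Sum = 24, Count = 5
Average = 24/5 = 4.80
= avg=4.80, min=3, max=7


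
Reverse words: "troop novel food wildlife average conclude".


Original: "troop novel food wildlife average conclude"
Words (1..n): troop | novel | food | wildlife | average | conclude
Reversed (n..1): conclude | average | wildlife | food | novel | troop
Result = "conclude average wildlife food novel troop"


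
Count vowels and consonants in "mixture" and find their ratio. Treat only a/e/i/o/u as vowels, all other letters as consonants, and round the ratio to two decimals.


Word: "mixture"
Vowels (a,e,i,o,u): 3
Consonants: 4
Ratio = 3/4
= 0.75


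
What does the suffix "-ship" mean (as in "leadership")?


Suffix: -ship
Example: leadership = leader + -ship
Meaning = state / position


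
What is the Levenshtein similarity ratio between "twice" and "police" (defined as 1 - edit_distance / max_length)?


Word 1: "twice" (length 5)
Word 2: "police" (length 6)
One optimal edit sequence:
  1. insert 'p'  (+1)
  2. substitute 't' -> 'o'  (+1)
  3. substitute 'w' -> 'l'  (+1)
  4. keep 'i'
  5. keep 'c'
  6. keep 'e'
Edit distance = 3
Max length = max(5, 6) = 6
Similarity = 1 - 3/6
= 0.5000


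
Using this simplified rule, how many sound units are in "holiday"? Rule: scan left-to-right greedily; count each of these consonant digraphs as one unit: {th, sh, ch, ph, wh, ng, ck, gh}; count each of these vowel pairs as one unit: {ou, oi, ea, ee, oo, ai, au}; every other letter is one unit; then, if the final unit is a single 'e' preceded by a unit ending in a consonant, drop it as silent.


Word: "holiday" (7 letters)
Left-to-right scan:
  (1) 'h' (letter)
  (2) 'o' (letter)
  (3) 'l' (letter)
  (4) 'i' (letter)
  (5) 'd' (letter)
  (6) 'a' (letter)
  (7) 'y' (letter)
Units from scan: 7
Sound units = 7 units


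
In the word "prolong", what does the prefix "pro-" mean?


Prefix: pro-
As in: prolong -> pro- + long
Meaning = forward / in favor of


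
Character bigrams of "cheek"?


Word: "cheek" (length 5)
Number of bigrams = 5 - 2 + 1 = 4
  Position 0: "ch"
  Position 1: "he"
  Position 2: "ee"
  Position 3: "ek"
Bigrams = "ch", "he", "ee", "ek"


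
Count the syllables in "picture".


Word: "picture"
Syllable breakdown: pic · ture
Counting: 2 parts
= 2 syllables


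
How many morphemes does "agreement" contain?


Word: "agreement"
Morphemes: agree + -ment
Each morpheme carries meaning
= 2 morphemes


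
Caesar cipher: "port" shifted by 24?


Word: "port"
Shift: 24
Each letter → (letter + shift) mod 26:
  'p' (15) + 24 = 13 → 'n'
  'o' (14) + 24 = 12 → 'm'
  'r' (17) + 24 = 15 → 'p'
  't' (19) + 24 = 17 → 'r'
Result = "nmpr"


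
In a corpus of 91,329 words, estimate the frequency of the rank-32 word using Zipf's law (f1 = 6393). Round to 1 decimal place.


Zipf's law: f(r) = f(1) / r
f(1) = 6393
f(32) = 6393 / 32
= 199.8 occurrences


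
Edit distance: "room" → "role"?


Word 1: "room" (length 4)
Word 2: "role" (length 4)
One optimal edit sequence (insert/delete/substitute each cost 1):
  1. keep 'r'
  2. keep 'o'
  3. substitute 'o' -> 'l'  (+1)
  4. substitute 'm' -> 'e'  (+1)
Total edit operations: 2
Edit distance = 2


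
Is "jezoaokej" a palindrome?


Word: "jezoaokej"
Reversed: "jekoaozej"
Forward == Backward? jezoaokej != jekoaozej
Palindrome = No


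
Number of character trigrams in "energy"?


Word: "energy" (length 6)
Number of 3-grams = length - 3 + 1 = 6 - 3 + 1
= 4


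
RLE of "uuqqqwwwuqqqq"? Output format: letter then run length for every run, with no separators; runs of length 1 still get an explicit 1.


String: "uuqqqwwwuqqqq"
Scanning for consecutive runs:
  'u' x 2
  'q' x 3
  'w' x 3
  'u' x 1
  'q' x 4
RLE = "u2q3w3u1q4"


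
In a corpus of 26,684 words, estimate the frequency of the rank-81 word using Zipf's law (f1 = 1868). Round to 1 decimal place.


Zipf's law: f(r) = f(1) / r
f(1) = 1868
f(81) = 1868 / 81
= 23.1 occurrences


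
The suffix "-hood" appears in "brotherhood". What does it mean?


Suffix: -hood
Example: brotherhood = brother + -hood
Meaning = state / condition


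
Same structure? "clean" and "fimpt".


Pattern of "clean": [0, 1, 2, 3, 4]
Pattern of "fimpt": [0, 1, 2, 3, 4]
Patterns match
Same pattern = Yes


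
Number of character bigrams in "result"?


Word: "result" (length 6)
Number of 2-grams = length - 2 + 1 = 6 - 2 + 1
= 5


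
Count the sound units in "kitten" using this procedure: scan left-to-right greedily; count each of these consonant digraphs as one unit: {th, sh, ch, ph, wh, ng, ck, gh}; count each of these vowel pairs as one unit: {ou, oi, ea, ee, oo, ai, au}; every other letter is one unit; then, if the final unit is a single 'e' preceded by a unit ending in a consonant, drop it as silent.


Word: "kitten" (6 letters)
Left-to-right scan:
  1. 'k' (letter)
  2. 'i' (letter)
  3. 't' (letter)
  4. 't' (letter)
  5. 'e' (letter)
  6. 'n' (letter)
Units from scan: 6
Sound units = 6 units


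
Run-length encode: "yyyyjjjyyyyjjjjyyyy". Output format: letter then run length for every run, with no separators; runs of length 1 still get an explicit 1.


String: "yyyyjjjyyyyjjjjyyyy"
Scanning for consecutive runs:
  'y' x 4
  'j' x 3
  'y' x 4
  'j' x 4
  'y' x 4
RLE = "y4j3y4j4y4"


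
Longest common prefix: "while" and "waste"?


Word 1: "while"
Word 2: "waste"
Comparing from start:
  Pos 0: 'w' == 'w'
  Pos 1: 'h' != 'a' (stop)
LCP = "w" (length 1)


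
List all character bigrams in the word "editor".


Word: "editor" (length 6)
Number of bigrams = 6 - 2 + 1 = 5
  Position 0: "ed"
  Position 1: "di"
  Position 2: "it"
  Position 3: "to"
  Position 4: "or"
Bigrams = "ed", "di", "it", "to", "or"


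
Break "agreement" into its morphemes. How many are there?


Word: "agreement"
Morphemes: agree / -ment
Each morpheme carries meaning
= 2 morphemes


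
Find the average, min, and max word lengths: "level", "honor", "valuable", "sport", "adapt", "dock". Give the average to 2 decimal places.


Lengths: "level"=5, "honor"=5, "valuable"=8, "sport"=5, "adapt"=5, "dock"=4
Sum = 32, Count = 6
Average = 32/6 = 5.33
= avg=5.33, min=4, max=8


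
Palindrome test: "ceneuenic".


Word: "ceneuenic"
Reversed: "cineuenec"
Forward == Backward? ceneuenic != cineuenec
Palindrome = No


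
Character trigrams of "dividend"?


Word: "dividend" (length 8)
Number of trigrams = 8 - 3 + 1 = 6
  Position 0: "div"
  Position 1: "ivi"
  Position 2: "vid"
  Position 3: "ide"
  Position 4: "den"
  Position 5: "end"
Trigrams = "div", "ivi", "vid", "ide", "den", "end"


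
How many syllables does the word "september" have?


Word: "september"
Syllable breakdown: sep / tem / ber
Counting: 3 parts
= 3 syllables


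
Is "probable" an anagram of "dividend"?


Word 1: "dividend" → sorted: dddeiinv
Word 2: "probable" → sorted: abbelopr
Same letters? dddeiinv != abbelopr
Anagram = No


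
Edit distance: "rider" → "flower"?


Word 1: "rider" (length 5)
Word 2: "flower" (length 6)
One optimal edit sequence (insert/delete/substitute each cost 1):
  1. insert 'f'  (+1)
  2. substitute 'r' -> 'l'  (+1)
  3. substitute 'i' -> 'o'  (+1)
  4. substitute 'd' -> 'w'  (+1)
  5. keep 'e'
  6. keep 'r'
Total edit operations: 4
Edit distance = 4


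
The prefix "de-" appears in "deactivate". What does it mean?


Prefix: de-
Example: deactivate = de- + activate
Meaning = remove / reverse


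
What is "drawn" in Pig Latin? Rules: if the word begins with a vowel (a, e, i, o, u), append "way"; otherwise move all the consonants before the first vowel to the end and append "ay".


Word: "drawn"
Starts with consonant(s) → move to end, add 'ay'
Consonant cluster: "dr"
Pig Latin = "awndray"


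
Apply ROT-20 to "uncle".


Word: "uncle"
Shift: 20
Each letter → (letter + shift) mod 26:
  'u' (20) + 20 = 14 → 'o'
  'n' (13) + 20 = 7 → 'h'
  'c' (2) + 20 = 22 → 'w'
  'l' (11) + 20 = 5 → 'f'
  'e' (4) + 20 = 24 → 'y'
Result = "ohwfy"


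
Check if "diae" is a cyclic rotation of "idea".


Word: "idea", Candidate: "diae"
Method: check if candidate is substring of word+word
"ideaidea" contains "diae"? No
Is rotation = No


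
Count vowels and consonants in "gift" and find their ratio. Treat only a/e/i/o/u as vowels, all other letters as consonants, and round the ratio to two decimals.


Word: "gift"
Vowels (a,e,i,o,u): 1
Consonants: 3
Ratio = 1/3
= 0.33


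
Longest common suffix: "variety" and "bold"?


Word 1: "variety"
Word 2: "bold"
Comparing from end:
  Pos -1: 'y' != 'd' (stop)
LCS = "" (length 0)


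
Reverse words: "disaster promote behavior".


Original: "disaster promote behavior"
Words (1..n): disaster | promote | behavior
Reversed (n..1): behavior | promote | disaster
Result = "behavior promote disaster"


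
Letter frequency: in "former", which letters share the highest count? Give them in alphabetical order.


Word: "former"
Letter counts:
  'e': 1
  'f': 1
  'm': 1
  'o': 1
  'r': 2
Maximum count = 2
Most frequent = 'r' (2 times each)


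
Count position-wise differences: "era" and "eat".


Comparing character by character (same length = 3):
  Pos 0: 'e' vs 'e' =
  Pos 1: 'r' vs 'a' !=
  Pos 2: 'a' vs 't' !=
Hamming distance = 2


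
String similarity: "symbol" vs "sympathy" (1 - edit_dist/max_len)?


Word 1: "symbol" (length 6)
Word 2: "sympathy" (length 8)
One optimal edit sequence:
  1. keep 's'
  2. keep 'y'
  3. keep 'm'
  4. insert 'p'  (+1)
  5. insert 'a'  (+1)
  6. substitute 'b' -> 't'  (+1)
  7. substitute 'o' -> 'h'  (+1)
  8. substitute 'l' -> 'y'  (+1)
Edit distance = 5
Max length = max(6, 8) = 8
Similarity = 1 - 5/8
= 0.3750


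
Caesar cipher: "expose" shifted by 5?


Word: "expose"
Shift: 5
Each letter → (letter + shift) mod 26:
  'e' (4) + 5 = 9 → 'j'
  'x' (23) + 5 = 2 → 'c'
  'p' (15) + 5 = 20 → 'u'
  'o' (14) + 5 = 19 → 't'
  's' (18) + 5 = 23 → 'x'
  'e' (4) + 5 = 9 → 'j'
Result = "jcutxj"


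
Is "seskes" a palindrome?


Word: "seskes"
Reversed: "sekses"
Forward == Backward? seskes != sekses
Palindrome = No


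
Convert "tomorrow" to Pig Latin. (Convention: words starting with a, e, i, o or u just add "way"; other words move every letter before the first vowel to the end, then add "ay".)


Word: "tomorrow"
Starts with consonant(s) → move to end, add 'ay'
Consonant cluster: "t"
Pig Latin = "omorrowtay"


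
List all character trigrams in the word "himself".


Word: "himself" (length 7)
Number of trigrams = 7 - 3 + 1 = 5
  Position 0: "him"
  Position 1: "ims"
  Position 2: "mse"
  Position 3: "sel"
  Position 4: "elf"
Trigrams = "him", "ims", "mse", "sel", "elf"


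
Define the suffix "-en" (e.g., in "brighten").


Suffix: -en
Example: brighten = bright + -en
Meaning = to make / become


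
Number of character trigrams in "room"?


Word: "room" (length 4)
Number of 3-grams = length - 3 + 1 = 4 - 3 + 1
= 2


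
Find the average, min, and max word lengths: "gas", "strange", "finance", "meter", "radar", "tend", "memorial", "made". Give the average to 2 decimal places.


Lengths: "gas"=3, "strange"=7, "finance"=7, "meter"=5, "radar"=5, "tend"=4, "memorial"=8, "made"=4
Sum = 43, Count = 8
Average = 43/8 = 5.38
= avg=5.38, min=3, max=8


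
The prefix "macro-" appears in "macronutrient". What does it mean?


Prefix: macro-
Example: macronutrient = macro- + nutrient
Meaning = large


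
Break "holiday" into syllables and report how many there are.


Word: "holiday"
Syllable breakdown: hol · i · day
Counting: 3 parts
= 3 syllables


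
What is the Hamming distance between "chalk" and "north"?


Comparing character by character (same length = 5):
  Pos 0: 'c' vs 'n' !=
  Pos 1: 'h' vs 'o' !=
  Pos 2: 'a' vs 'r' !=
  Pos 3: 'l' vs 't' !=
  Pos 4: 'k' vs 'h' !=
Hamming distance = 5


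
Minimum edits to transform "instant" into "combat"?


Word 1: "instant" (length 7)
Word 2: "combat" (length 6)
One optimal edit sequence (insert/delete/substitute each cost 1):
  1. substitute 'i' -> 'c'  (+1)
  2. substitute 'n' -> 'o'  (+1)
  3. substitute 's' -> 'm'  (+1)
  4. substitute 't' -> 'b'  (+1)
  5. keep 'a'
  6. delete 'n'  (+1)
  7. keep 't'
Total edit operations: 5
Edit distance = 5


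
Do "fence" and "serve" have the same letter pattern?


Pattern of "fence": [0, 1, 2, 3, 1]
Pattern of "serve": [0, 1, 2, 3, 1]
Patterns match
Same pattern = Yes


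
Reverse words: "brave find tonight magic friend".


Original: "brave find tonight magic friend"
Words (1..n): brave | find | tonight | magic | friend
Reversed (n..1): friend | magic | tonight | find | brave
Result = "friend magic tonight find brave"


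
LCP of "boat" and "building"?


Word 1: "boat"
Word 2: "building"
Comparing from start:
  Pos 0: 'b' == 'b'
  Pos 1: 'o' != 'u' (stop)
LCP = "b" (length 1)


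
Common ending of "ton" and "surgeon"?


Word 1: "ton"
Word 2: "surgeon"
Comparing from end:
  Pos -1: 'n' == 'n'
  Pos -2: 'o' == 'o'
  Pos -3: 't' != 'e' (stop)
LCS = "on" (length 2)


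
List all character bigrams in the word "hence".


Word: "hence" (length 5)
Number of bigrams = 5 - 2 + 1 = 4
  Position 0: "he"
  Position 1: "en"
  Position 2: "nc"
  Position 3: "ce"
Bigrams = "he", "en", "nc", "ce"


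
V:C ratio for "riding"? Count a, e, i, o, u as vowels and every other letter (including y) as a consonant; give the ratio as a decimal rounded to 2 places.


Word: "riding"
Vowels (a,e,i,o,u): 2
Consonants: 4
Ratio = 2/4
= 0.50


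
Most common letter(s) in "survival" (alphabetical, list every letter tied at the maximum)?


Word: "survival"
Letter counts:
  'a': 1
  'i': 1
  'l': 1
  'r': 1
  's': 1
  'u': 1
  'v': 2
Maximum count = 2
Most frequent = 'v' (2 times each)


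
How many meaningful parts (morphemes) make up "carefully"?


Word: "carefully"
Morphemes: care + -ful + -ly
Each morpheme carries meaning
= 3 morphemes


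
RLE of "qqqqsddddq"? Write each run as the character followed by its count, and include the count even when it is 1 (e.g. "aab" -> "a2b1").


String: "qqqqsddddq"
Scanning for consecutive runs:
  'q' x 4
  's' x 1
  'd' x 4
  'q' x 1
RLE = "q4s1d4q1"


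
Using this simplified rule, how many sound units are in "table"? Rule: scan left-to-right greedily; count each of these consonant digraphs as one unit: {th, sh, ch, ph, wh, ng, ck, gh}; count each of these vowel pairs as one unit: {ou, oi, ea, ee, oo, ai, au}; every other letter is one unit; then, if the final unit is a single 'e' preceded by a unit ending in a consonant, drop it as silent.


Word: "table" (5 letters)
Left-to-right scan:
  [1] 't' (letter)
  [2] 'a' (letter)
  [3] 'b' (letter)
  [4] 'l' (letter)
  [5] 'e' (letter)
Units from scan: 5
Final unit is 'e' after a consonant -> drop as silent (-1)
Sound units = 4 units


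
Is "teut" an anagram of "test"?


Word 1: "test" → sorted: estt
Word 2: "teut" → sorted: ettu
Same letters? estt != ettu
Anagram = No


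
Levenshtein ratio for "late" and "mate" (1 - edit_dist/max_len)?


Word 1: "late" (length 4)
Word 2: "mate" (length 4)
One optimal edit sequence:
  1. substitute 'l' -> 'm'  (+1)
  2. keep 'a'
  3. keep 't'
  4. keep 'e'
Edit distance = 1
Max length = max(4, 4) = 4
Similarity = 1 - 1/4
= 0.7500


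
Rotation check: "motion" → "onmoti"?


Word: "motion", Candidate: "onmoti"
Method: check if candidate is substring of word+word
"motionmotion" contains "onmoti"? Yes
Is rotation = Yes


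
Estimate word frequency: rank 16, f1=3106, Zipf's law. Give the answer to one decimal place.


Zipf's law: f(r) = f(1) / r
f(1) = 3106
f(16) = 3106 / 16
= 194.1 occurrences


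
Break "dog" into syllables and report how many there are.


Word: "dog"
Syllable breakdown: dog
Counting: 1 part
= 1 syllable


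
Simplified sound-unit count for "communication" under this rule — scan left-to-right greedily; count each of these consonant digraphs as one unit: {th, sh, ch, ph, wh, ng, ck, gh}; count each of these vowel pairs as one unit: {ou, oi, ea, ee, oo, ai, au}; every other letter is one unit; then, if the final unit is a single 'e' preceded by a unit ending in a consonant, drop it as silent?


Word: "communication" (13 letters)
Left-to-right scan:
  (1) 'c' (letter)
  (2) 'o' (letter)
  (3) 'm' (letter)
  (4) 'm' (letter)
  (5) 'u' (letter)
  (6) 'n' (letter)
  (7) 'i' (letter)
  (8) 'c' (letter)
  (9) 'a' (letter)
  (10) 't' (letter)
  (11) 'i' (letter)
  (12) 'o' (letter)
  (13) 'n' (letter)
Units from scan: 13
Sound units = 13 units


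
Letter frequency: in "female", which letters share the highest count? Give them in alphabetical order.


Word: "female"
Letter counts:
  'a': 1
  'e': 2
  'f': 1
  'l': 1
  'm': 1
Maximum count = 2
Most frequent = 'e' (2 times each)


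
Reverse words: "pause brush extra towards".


Original: "pause brush extra towards"
Words (1..n): pause | brush | extra | towards
Reversed (n..1): towards | extra | brush | pause
Result = "towards extra brush pause"


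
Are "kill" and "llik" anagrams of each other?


Word 1: "kill" → sorted: ikll
Word 2: "llik" → sorted: ikll
Same letters? ikll == ikll
Anagram = Yes


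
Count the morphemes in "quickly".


Word: "quickly"
Morphemes: quick + -ly
Each morpheme carries meaning
= 2 morphemes


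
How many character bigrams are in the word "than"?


Word: "than" (length 4)
Number of 2-grams = length - 2 + 1 = 4 - 2 + 1
= 3


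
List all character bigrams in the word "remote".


Word: "remote" (length 6)
Number of bigrams = 6 - 2 + 1 = 5
  Position 0: "re"
  Position 1: "em"
  Position 2: "mo"
  Position 3: "ot"
  Position 4: "te"
Bigrams = "re", "em", "mo", "ot", "te"


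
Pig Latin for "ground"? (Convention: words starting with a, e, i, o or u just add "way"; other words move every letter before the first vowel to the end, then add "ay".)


Word: "ground"
Starts with consonant(s) → move to end, add 'ay'
Consonant cluster: "gr"
Pig Latin = "oundgray"


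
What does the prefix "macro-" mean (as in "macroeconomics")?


Prefix: macro-
Example: macroeconomics = macro- + economics
Meaning = large


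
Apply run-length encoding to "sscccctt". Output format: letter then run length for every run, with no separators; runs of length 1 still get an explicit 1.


String: "sscccctt"
Scanning for consecutive runs:
  's' x 2
  'c' x 4
  't' x 2
RLE = "s2c4t2"


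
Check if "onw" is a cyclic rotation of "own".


Word: "own", Candidate: "onw"
Method: check if candidate is substring of word+word
"ownown" contains "onw"? No
Is rotation = No


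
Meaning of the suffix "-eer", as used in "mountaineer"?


Suffix: -eer
Example: mountaineer = mountain + -eer
Meaning = one who is concerned with


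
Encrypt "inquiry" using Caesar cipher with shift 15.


Word: "inquiry"
Shift: 15
Each letter → (letter + shift) mod 26:
  'i' (8) + 15 = 23 → 'x'
  'n' (13) + 15 = 2 → 'c'
  'q' (16) + 15 = 5 → 'f'
  'u' (20) + 15 = 9 → 'j'
  'i' (8) + 15 = 23 → 'x'
  'r' (17) + 15 = 6 → 'g'
  'y' (24) + 15 = 13 → 'n'
Result = "xcfjxgn"


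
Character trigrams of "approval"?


Word: "approval" (length 8)
Number of trigrams = 8 - 3 + 1 = 6
  Position 0: "app"
  Position 1: "ppr"
  Position 2: "pro"
  Position 3: "rov"
  Position 4: "ova"
  Position 5: "val"
Trigrams = "app", "ppr", "pro", "rov", "ova", "val"


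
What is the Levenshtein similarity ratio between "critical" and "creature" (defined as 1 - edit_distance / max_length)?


Word 1: "critical" (length 8)
Word 2: "creature" (length 8)
One optimal edit sequence:
  1. keep 'c'
  2. keep 'r'
  3. substitute 'i' -> 'e'  (+1)
  4. substitute 't' -> 'a'  (+1)
  5. substitute 'i' -> 't'  (+1)
  6. substitute 'c' -> 'u'  (+1)
  7. substitute 'a' -> 'r'  (+1)
  8. substitute 'l' -> 'e'  (+1)
Edit distance = 6
Max length = max(8, 8) = 8
Similarity = 1 - 6/8
= 0.2500


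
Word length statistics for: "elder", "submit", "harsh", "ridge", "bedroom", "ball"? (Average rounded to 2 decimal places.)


Lengths: "elder"=5, "submit"=6, "harsh"=5, "ridge"=5, "bedroom"=7, "ball"=4
Sum = 32, Count = 6
Average = 32/6 = 5.33
= avg=5.33, min=4, max=7


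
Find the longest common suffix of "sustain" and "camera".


Word 1: "sustain"
Word 2: "camera"
Comparing from end:
  Pos -1: 'n' != 'a' (stop)
LCS = "" (length 0)


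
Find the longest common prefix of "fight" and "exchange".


Word 1: "fight"
Word 2: "exchange"
Comparing from start:
  Pos 0: 'f' != 'e' (stop)
LCP = "" (length 0)


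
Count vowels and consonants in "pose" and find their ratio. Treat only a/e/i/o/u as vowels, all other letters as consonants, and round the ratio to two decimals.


Word: "pose"
Vowels (a,e,i,o,u): 2
Consonants: 2
Ratio = 2/2
= 1.00


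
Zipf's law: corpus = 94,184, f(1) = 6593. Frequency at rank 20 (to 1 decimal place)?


Zipf's law: f(r) = f(1) / r
f(1) = 6593
f(20) = 6593 / 20
= 329.7 occurrences


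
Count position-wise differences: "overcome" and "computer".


Comparing character by character (same length = 8):
  Pos 0: 'o' vs 'c' !=
  Pos 1: 'v' vs 'o' !=
  Pos 2: 'e' vs 'm' !=
  Pos 3: 'r' vs 'p' !=
  Pos 4: 'c' vs 'u' !=
  Pos 5: 'o' vs 't' !=
  Pos 6: 'm' vs 'e' !=
  Pos 7: 'e' vs 'r' !=
Hamming distance = 8


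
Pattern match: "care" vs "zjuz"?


Pattern of "care": [0, 1, 2, 3]
Pattern of "zjuz": [0, 1, 2, 0]
Patterns do not match
Same pattern = No


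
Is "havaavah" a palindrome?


Word: "havaavah"
Reversed: "havaavah"
Forward == Backward? havaavah == havaavah
Palindrome = Yes


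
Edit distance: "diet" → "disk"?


Word 1: "diet" (length 4)
Word 2: "disk" (length 4)
One optimal edit sequence (insert/delete/substitute each cost 1):
  1. keep 'd'
  2. keep 'i'
  3. substitute 'e' -> 's'  (+1)
  4. substitute 't' -> 'k'  (+1)
Total edit operations: 2
Edit distance = 2


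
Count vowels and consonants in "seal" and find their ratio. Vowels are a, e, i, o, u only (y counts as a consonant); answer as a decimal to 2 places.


Word: "seal"
Vowels (a,e,i,o,u): 2
Consonants: 2
Ratio = 2/2
= 1.00


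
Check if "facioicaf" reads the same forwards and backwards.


Word: "facioicaf"
Reversed: "facioicaf"
Forward == Backward? facioicaf == facioicaf
Palindrome = Yes


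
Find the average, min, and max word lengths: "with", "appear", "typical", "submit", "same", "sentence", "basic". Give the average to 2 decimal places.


Lengths: "with"=4, "appear"=6, "typical"=7, "submit"=6, "same"=4, "sentence"=8, "basic"=5
Sum = 40, Count = 7
Average = 40/7 = 5.71
= avg=5.71, min=4, max=8


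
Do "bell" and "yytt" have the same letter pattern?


Pattern of "bell": [0, 1, 2, 2]
Pattern of "yytt": [0, 0, 1, 1]
Patterns do not match
Same pattern = No


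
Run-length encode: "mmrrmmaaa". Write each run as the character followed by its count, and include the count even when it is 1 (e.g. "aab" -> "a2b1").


String: "mmrrmmaaa"
Scanning for consecutive runs:
  'm' x 2
  'r' x 2
  'm' x 2
  'a' x 3
RLE = "m2r2m2a3"


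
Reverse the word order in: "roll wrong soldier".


Original: "roll wrong soldier"
Words (1..n): roll | wrong | soldier
Reversed (n..1): soldier | wrong | roll
Result = "soldier wrong roll"


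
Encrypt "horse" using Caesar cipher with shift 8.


Word: "horse"
Shift: 8
Each letter → (letter + shift) mod 26:
  'h' (7) + 8 = 15 → 'p'
  'o' (14) + 8 = 22 → 'w'
  'r' (17) + 8 = 25 → 'z'
  's' (18) + 8 = 0 → 'a'
  'e' (4) + 8 = 12 → 'm'
Result = "pwzam"


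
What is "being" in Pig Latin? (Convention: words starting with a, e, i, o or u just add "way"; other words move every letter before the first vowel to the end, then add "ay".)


Word: "being"
Starts with consonant(s) → move to end, add 'ay'
Consonant cluster: "b"
Pig Latin = "eingbay"
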